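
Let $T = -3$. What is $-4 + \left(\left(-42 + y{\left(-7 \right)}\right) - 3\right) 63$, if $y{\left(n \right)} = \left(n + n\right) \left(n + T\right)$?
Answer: $5981$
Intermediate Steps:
$y{\left(n \right)} = 2 n \left(-3 + n\right)$ ($y{\left(n \right)} = \left(n + n\right) \left(n - 3\right) = 2 n \left(-3 + n\right)$)
$-4 + \left(\left(-42 + y{\left(-7 \right)}\right) - 3\right) 63 = -4 + \left(\left(-42 + 2 \left(-7\right) \left(-3 - 7\right)\right) - 3\right) 63 = -4 + \left(\left(-42 + 2 \left(-7\right) \left(-10\right)\right) - 3\right) 63 = -4 + \left(\left(-42 + 140\right) - 3\right) 63 = -4 + \left(98 - 3\right) 63 = -4 + 95 \cdot 63 = -4 + 5985 = 5981$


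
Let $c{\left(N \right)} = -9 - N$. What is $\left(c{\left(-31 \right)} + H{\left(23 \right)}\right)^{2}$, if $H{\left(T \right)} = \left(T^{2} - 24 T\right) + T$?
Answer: $484$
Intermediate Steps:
$H{\left(T \right)} = T^{2} - 23 T$
$\left(c{\left(-31 \right)} + H{\left(23 \right)}\right)^{2} = \left(\left(-9 - -31\right) + 23 \left(-23 + 23\right)\right)^{2} = \left(\left(-9 + 31\right) + 23 \cdot 0\right)^{2} = \left(22 + 0\right)^{2} = 22^{2} = 484$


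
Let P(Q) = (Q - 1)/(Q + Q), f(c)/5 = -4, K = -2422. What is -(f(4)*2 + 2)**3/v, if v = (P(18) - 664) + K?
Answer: -1975392/111079 ≈ -17.784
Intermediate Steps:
f(c) = -20 (f(c) = 5*(-4) = -20)
P(Q) = (-1 + Q)/(2*Q) (P(Q) = (-1 + Q)/((2*Q)) = (-1 + Q)*(1/(2*Q)) = (-1 + Q)/(2*Q))
v = -111079/36 (v = ((1/2)*(-1 + 18)/18 - 664) - 2422 = ((1/2)*(1/18)*17 - 664) - 2422 = (17/36 - 664) - 2422 = -23887/36 - 2422 = -111079/36 ≈ -3085.5)
-(f(4)*2 + 2)**3/v = -(-20*2 + 2)**3/(-111079/36) = -(-40 + 2)**3*(-36)/111079 = -(-38)**3*(-36)/111079 = -(-54872)*(-36)/111079 = -1*1975392/111079 = -1975392/111079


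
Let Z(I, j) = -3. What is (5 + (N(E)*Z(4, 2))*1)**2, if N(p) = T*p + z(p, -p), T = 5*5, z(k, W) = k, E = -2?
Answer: 25921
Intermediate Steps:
T = 25
N(p) = 26*p (N(p) = 25*p + p = 26*p)
(5 + (N(E)*Z(4, 2))*1)**2 = (5 + ((26*(-2))*(-3))*1)**2 = (5 - 52*(-3)*1)**2 = (5 + 156*1)**2 = (5 + 156)**2 = 161**2 = 25921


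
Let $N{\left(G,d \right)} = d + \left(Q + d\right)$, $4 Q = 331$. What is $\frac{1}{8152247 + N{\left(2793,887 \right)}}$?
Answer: $\frac{4}{32616415} \approx 1.2264 \cdot 10^{-7}$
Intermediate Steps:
$Q = \frac{331}{4}$ ($Q = \frac{1}{4} \cdot 331 = \frac{331}{4} \approx 82.75$)
$N{\left(G,d \right)} = \frac{331}{4} + 2 d$ ($N{\left(G,d \right)} = d + \left(\frac{331}{4} + d\right) = \frac{331}{4} + 2 d$)
$\frac{1}{8152247 + N{\left(2793,887 \right)}} = \frac{1}{8152247 + \left(\frac{331}{4} + 2 \cdot 887\right)} = \frac{1}{8152247 + \left(\frac{331}{4} + 1774\right)} = \frac{1}{8152247 + \frac{7427}{4}} = \frac{1}{\frac{32616415}{4}} = \frac{4}{32616415}$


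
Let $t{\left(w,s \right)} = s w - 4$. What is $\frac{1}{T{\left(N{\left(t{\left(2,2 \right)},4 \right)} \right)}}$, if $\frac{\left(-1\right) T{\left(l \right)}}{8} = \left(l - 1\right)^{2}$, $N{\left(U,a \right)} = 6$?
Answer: $- \frac{1}{200} \approx -0.005$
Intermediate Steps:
$t{\left(w,s \right)} = -4 + s w$
$T{\left(l \right)} = - 8 \left(-1 + l\right)^{2}$ ($T{\left(l \right)} = - 8 \left(l - 1\right)^{2} = - 8 \left(-1 + l\right)^{2}$)
$\frac{1}{T{\left(N{\left(t{\left(2,2 \right)},4 \right)} \right)}} = \frac{1}{\left(-8\right) \left(-1 + 6\right)^{2}} = \frac{1}{\left(-8\right) 5^{2}} = \frac{1}{\left(-8\right) 25} = \frac{1}{-200} = - \frac{1}{200}$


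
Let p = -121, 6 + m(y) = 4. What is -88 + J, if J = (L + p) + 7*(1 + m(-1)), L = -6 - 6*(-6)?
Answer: -186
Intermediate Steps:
m(y) = -2 (m(y) = -6 + 4 = -2)
L = 30 (L = -6 + 36 = 30)
J = -98 (J = (30 - 121) + 7*(1 - 2) = -91 + 7*(-1) = -91 - 7 = -98)
-88 + J = -88 - 98 = -186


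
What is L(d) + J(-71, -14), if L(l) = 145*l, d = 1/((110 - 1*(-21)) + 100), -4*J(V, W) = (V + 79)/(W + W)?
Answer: 323/462 ≈ 0.69913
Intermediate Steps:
J(V, W) = -(79 + V)/(8*W) (J(V, W) = -(V + 79)/(4*(W + W)) = -(79 + V)/(4*(2*W)) = -(79 + V)*1/(2*W)/4 = -(79 + V)/(8*W))
d = 1/231 (d = 1/((110 + 21) + 100) = 1/(131 + 100) = 1/231 ≈ 0.0043290)
L(d) + J(-71, -14) = 145*(1/231) + (⅛)*(-79 - 1*(-71))/(-14) = 145/231 + (⅛)*(-1/14)*(-79 + 71) = 145/231 + (⅛)*(-1/14)*(-8) = 145/231 + 1/14 = 323/462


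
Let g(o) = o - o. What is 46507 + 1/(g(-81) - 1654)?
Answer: 76922577/1654 ≈ 46507.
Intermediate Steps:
g(o) = 0
46507 + 1/(g(-81) - 1654) = 46507 + 1/(0 - 1654) = 46507 + 1/(-1654) = 46507 - 1/1654 = 76922577/1654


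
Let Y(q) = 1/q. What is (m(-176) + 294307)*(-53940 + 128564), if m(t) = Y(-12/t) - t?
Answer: 65929781632/3 ≈ 2.1977e+10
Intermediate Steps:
m(t) = -13*t/12 (m(t) = 1/(-12/t) - t = -t/12 - t = -13*t/12)
(m(-176) + 294307)*(-53940 + 128564) = (-13/12*(-176) + 294307)*(-53940 + 128564) = (572/3 + 294307)*74624 = (883493/3)*74624 = 65929781632/3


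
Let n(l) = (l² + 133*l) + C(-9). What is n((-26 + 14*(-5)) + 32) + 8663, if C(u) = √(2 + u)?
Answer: 4247 + I*√7 ≈ 4247.0 + 2.6458*I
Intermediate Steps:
n(l) = l² + 133*l + I*√7 (n(l) = (l² + 133*l) + √(2 - 9) = (l² + 133*l) + √(-7) = (l² + 133*l) + I*√7 = l² + 133*l + I*√7)
n((-26 + 14*(-5)) + 32) + 8663 = (((-26 + 14*(-5)) + 32)² + 133*((-26 + 14*(-5)) + 32) + I*√7) + 8663 = (((-26 - 70) + 32)² + 133*((-26 - 70) + 32) + I*√7) + 8663 = ((-96 + 32)² + 133*(-96 + 32) + I*√7) + 8663 = ((-64)² + 133*(-64) + I*√7) + 8663 = (4096 - 8512 + I*√7) + 8663 = (-4416 + I*√7) + 8663 = 4247 + I*√7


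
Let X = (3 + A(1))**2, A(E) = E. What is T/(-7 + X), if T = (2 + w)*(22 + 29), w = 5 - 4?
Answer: 17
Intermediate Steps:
w = 1
X = 16 (X = (3 + 1)**2 = 4**2 = 16)
T = 153 (T = (2 + 1)*(22 + 29) = 3*51 = 153)
T/(-7 + X) = 153/(-7 + 16) = 153/9 = (1/9)*153 = 17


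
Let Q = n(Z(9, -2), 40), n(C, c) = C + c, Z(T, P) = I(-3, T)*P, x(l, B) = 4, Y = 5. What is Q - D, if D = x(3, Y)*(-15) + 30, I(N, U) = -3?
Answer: 76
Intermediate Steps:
Z(T, P) = -3*P
D = -30 (D = 4*(-15) + 30 = -60 + 30 = -30)
Q = 46 (Q = -3*(-2) + 40 = 6 + 40 = 46)
Q - D = 46 - 1*(-30) = 46 + 30 = 76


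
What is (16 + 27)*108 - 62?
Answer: 4582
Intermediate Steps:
(16 + 27)*108 - 62 = 43*108 - 62 = 4644 - 62 = 4582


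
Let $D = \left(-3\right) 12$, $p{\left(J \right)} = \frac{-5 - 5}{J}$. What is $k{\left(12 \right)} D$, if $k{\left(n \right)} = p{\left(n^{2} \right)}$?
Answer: $\frac{5}{2} \approx 2.5$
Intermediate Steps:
$p{\left(J \right)} = - \frac{10}{J}$
$D = -36$
$k{\left(n \right)} = - \frac{10}{n^{2}}$
$k{\left(12 \right)} D = - \frac{10}{144} \left(-36\right) = \left(-10\right) \frac{1}{144} \left(-36\right) = \left(- \frac{5}{72}\right) \left(-36\right) = \frac{5}{2}$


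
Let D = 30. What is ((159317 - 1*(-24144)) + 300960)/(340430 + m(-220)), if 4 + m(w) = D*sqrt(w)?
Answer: 82454751673/57945029738 - 7266315*I*sqrt(55)/28972514869 ≈ 1.423 - 0.00186*I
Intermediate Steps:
m(w) = -4 + 30*sqrt(w)
((159317 - 1*(-24144)) + 300960)/(340430 + m(-220)) = ((159317 - 1*(-24144)) + 300960)/(340430 + (-4 + 30*sqrt(-220))) = ((159317 + 24144) + 300960)/(340430 + (-4 + 30*(2*I*sqrt(55)))) = (183461 + 300960)/(340430 + (-4 + 60*I*sqrt(55))) = 484421/(340426 + 60*I*sqrt(55))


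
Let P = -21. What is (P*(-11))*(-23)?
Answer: -5313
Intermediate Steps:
(P*(-11))*(-23) = -21*(-11)*(-23) = 231*(-23) = -5313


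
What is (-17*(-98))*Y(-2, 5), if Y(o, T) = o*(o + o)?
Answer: 13328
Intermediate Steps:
Y(o, T) = 2*o² (Y(o, T) = o*(2*o) = 2*o²)
(-17*(-98))*Y(-2, 5) = (-17*(-98))*(2*(-2)²) = 1666*(2*4) = 1666*8 = 13328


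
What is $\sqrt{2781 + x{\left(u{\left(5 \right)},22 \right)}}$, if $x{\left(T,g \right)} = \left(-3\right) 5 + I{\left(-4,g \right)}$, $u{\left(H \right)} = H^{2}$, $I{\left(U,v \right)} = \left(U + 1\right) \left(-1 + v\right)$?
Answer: $\sqrt{2703} \approx 51.99$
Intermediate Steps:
$I{\left(U,v \right)} = \left(1 + U\right) \left(-1 + v\right)$
$x{\left(T,g \right)} = -12 - 3 g$ ($x{\left(T,g \right)} = \left(-3\right) 5 - \left(-3 + 3 g\right) = -15 + \left(-1 + g + 4 - 4 g\right) = -15 - \left(-3 + 3 g\right) = -12 - 3 g$)
$\sqrt{2781 + x{\left(u{\left(5 \right)},22 \right)}} = \sqrt{2781 - 78} = \sqrt{2703}$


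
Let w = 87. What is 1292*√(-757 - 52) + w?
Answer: 87 + 1292*I*√809 ≈ 87.0 + 36748.0*I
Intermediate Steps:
1292*√(-757 - 52) + w = 1292*√(-757 - 52) + 87 = 1292*√(-809) + 87 = 1292*(I*√809) + 87 = 1292*I*√809 + 87 = 87 + 1292*I*√809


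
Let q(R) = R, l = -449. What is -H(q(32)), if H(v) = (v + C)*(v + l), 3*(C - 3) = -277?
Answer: -23908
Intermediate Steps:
C = -268/3 (C = 3 + (⅓)*(-277) = 3 - 277/3 = -268/3 ≈ -89.333)
H(v) = (-449 + v)*(-268/3 + v) (H(v) = (v - 268/3)*(v - 449) = (-268/3 + v)*(-449 + v) = (-449 + v)*(-268/3 + v))
-H(q(32)) = -(120332/3 + 32² - 1615/3*32) = -(120332/3 + 1024 - 51680/3) = -1*23908 = -23908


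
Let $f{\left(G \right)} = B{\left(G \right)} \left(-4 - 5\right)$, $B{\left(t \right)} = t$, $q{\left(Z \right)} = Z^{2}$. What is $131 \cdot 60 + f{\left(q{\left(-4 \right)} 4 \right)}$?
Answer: $7284$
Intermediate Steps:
$f{\left(G \right)} = - 9 G$ ($f{\left(G \right)} = G \left(-4 - 5\right) = G \left(-9\right) = - 9 G$)
$131 \cdot 60 + f{\left(q{\left(-4 \right)} 4 \right)} = 131 \cdot 60 - 9 \left(-4\right)^{2} \cdot 4 = 7860 - 9 \cdot 16 \cdot 4 = 7860 - 576 = 7284$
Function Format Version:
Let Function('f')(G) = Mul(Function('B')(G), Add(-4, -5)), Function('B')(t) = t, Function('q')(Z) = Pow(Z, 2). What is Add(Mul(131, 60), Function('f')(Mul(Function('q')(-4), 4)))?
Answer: 7284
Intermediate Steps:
Function('f')(G) = Mul(-9, G) (Function('f')(G) = Mul(G, Add(-4, -5)) = Mul(G, -9) = Mul(-9, G))
Add(Mul(131, 60), Function('f')(Mul(Function('q')(-4), 4))) = Add(Mul(131, 60), Mul(-9, Mul(Pow(-4, 2), 4))) = Add(7860, Mul(-9, Mul(16, 4))) = Add(7860, Mul(-9, 64)) = Add(7860, -576) = 7284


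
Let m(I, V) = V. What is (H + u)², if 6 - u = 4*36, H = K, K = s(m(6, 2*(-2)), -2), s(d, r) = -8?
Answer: 21316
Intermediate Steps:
K = -8
H = -8
u = -138 (u = 6 - 4*36 = 6 - 1*144 = 6 - 144 = -138)
(H + u)² = (-8 - 138)² = (-146)² = 21316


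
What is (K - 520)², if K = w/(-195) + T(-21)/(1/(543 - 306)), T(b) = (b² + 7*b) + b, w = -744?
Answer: 17405692472169/4225 ≈ 4.1197e+9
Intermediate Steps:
T(b) = b² + 8*b
K = 4205813/65 (K = -744/(-195) + (-21*(8 - 21))/(1/(543 - 306)) = -744*(-1/195) + (-21*(-13))/(1/237) = 248/65 + 273/(1/237) = 248/65 + 273*237 = 248/65 + 64701 = 4205813/65 ≈ 64705.)
(K - 520)² = (4205813/65 - 520)² = (4172013/65)² = 17405692472169/4225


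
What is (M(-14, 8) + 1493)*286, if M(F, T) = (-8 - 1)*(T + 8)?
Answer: 385814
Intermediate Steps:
M(F, T) = -72 - 9*T (M(F, T) = -9*(8 + T) = -72 - 9*T)
(M(-14, 8) + 1493)*286 = ((-72 - 9*8) + 1493)*286 = ((-72 - 72) + 1493)*286 = (-144 + 1493)*286 = 1349*286 = 385814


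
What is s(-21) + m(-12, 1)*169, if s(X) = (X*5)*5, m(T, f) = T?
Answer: -2553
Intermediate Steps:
s(X) = 25*X (s(X) = (5*X)*5 = 25*X)
s(-21) + m(-12, 1)*169 = 25*(-21) - 12*169 = -525 - 2028 = -2553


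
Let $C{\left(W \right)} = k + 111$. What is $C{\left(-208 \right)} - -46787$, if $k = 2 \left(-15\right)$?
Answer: $46868$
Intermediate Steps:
$k = -30$
$C{\left(W \right)} = 81$ ($C{\left(W \right)} = -30 + 111 = 81$)
$C{\left(-208 \right)} - -46787 = 81 - -46787 = 81 + 46787 = 46868$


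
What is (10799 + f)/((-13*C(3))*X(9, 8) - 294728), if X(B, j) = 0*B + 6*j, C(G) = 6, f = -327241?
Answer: 158221/149236 ≈ 1.0602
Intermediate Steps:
X(B, j) = 6*j (X(B, j) = 0 + 6*j = 6*j)
(10799 + f)/((-13*C(3))*X(9, 8) - 294728) = (10799 - 327241)/((-13*6)*(6*8) - 294728) = -316442/(-78*48 - 294728) = -316442/(-3744 - 294728) = -316442/(-298472) = -316442*(-1/298472) = 158221/149236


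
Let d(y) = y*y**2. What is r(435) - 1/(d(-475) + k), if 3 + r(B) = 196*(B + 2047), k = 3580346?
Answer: 50394067521102/103591529 ≈ 4.8647e+5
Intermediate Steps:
d(y) = y**3
r(B) = 401209 + 196*B (r(B) = -3 + 196*(B + 2047) = -3 + 196*(2047 + B) = -3 + (401212 + 196*B) = 401209 + 196*B)
r(435) - 1/(d(-475) + k) = (401209 + 196*435) - 1/((-475)**3 + 3580346) = (401209 + 85260) - 1/(-107171875 + 3580346) = 486469 - 1/(-103591529) = 486469 - 1*(-1/103591529) = 486469 + 1/103591529 = 50394067521102/103591529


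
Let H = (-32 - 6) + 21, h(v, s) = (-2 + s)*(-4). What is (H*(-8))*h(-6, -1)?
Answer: 1632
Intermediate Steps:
h(v, s) = 8 - 4*s
H = -17 (H = -38 + 21 = -17)
(H*(-8))*h(-6, -1) = (-17*(-8))*(8 - 4*(-1)) = 136*(8 + 4) = 136*12 = 1632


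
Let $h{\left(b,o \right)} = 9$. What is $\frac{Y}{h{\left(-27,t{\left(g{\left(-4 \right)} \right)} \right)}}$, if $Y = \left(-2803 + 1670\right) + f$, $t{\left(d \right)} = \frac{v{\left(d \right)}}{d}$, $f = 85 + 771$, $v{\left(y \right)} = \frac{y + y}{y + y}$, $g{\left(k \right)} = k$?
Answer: $- \frac{277}{9} \approx -30.778$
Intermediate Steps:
$v{\left(y \right)} = 1$ ($v{\left(y \right)} = \frac{2 y}{2 y} = 2 y \frac{1}{2 y} = 1$)
$f = 856$
$t{\left(d \right)} = \frac{1}{d}$ ($t{\left(d \right)} = 1 \frac{1}{d} = \frac{1}{d}$)
$Y = -277$ ($Y = \left(-2803 + 1670\right) + 856 = -1133 + 856 = -277$)
$\frac{Y}{h{\left(-27,t{\left(g{\left(-4 \right)} \right)} \right)}} = - \frac{277}{9}$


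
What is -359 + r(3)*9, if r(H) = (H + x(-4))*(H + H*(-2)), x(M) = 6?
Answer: -602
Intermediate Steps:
r(H) = -H*(6 + H) (r(H) = (H + 6)*(H + H*(-2)) = (6 + H)*(H - 2*H) = (6 + H)*(-H) = -H*(6 + H))
-359 + r(3)*9 = -359 - 1*3*(6 + 3)*9 = -359 - 1*3*9*9 = -359 - 27*9 = -359 - 243 = -602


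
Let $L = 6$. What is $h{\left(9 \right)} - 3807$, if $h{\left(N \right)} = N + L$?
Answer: $-3792$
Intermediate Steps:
$h{\left(N \right)} = 6 + N$ ($h{\left(N \right)} = N + 6 = 6 + N$)
$h{\left(9 \right)} - 3807 = \left(6 + 9\right) - 3807 = 15 - 3807 = -3792$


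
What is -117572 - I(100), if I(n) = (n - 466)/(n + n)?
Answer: -11757017/100 ≈ -1.1757e+5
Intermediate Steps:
I(n) = (-466 + n)/(2*n) (I(n) = (-466 + n)/((2*n)) = (-466 + n)*(1/(2*n)) = (-466 + n)/(2*n))
-117572 - I(100) = -117572 - (-466 + 100)/(2*100) = -117572 - (-366)/(2*100) = -117572 - 1*(-183/100) = -117572 + 183/100 = -11757017/100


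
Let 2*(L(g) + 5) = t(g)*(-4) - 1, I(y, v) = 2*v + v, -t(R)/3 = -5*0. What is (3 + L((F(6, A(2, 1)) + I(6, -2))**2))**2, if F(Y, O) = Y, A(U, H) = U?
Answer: 25/4 ≈ 6.2500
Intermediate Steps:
t(R) = 0 (t(R) = -(-15)*0 = -3*0 = 0)
I(y, v) = 3*v
L(g) = -11/2 (L(g) = -5 + (0*(-4) - 1)/2 = -5 + (0 - 1)/2 = -5 + (1/2)*(-1) = -5 - 1/2 = -11/2)
(3 + L((F(6, A(2, 1)) + I(6, -2))**2))**2 = (3 - 11/2)**2 = (-5/2)**2 = 25/4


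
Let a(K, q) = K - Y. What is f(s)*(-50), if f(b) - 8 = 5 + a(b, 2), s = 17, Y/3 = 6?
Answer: -600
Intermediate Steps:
Y = 18 (Y = 3*6 = 18)
a(K, q) = -18 + K (a(K, q) = K - 1*18 = K - 18 = -18 + K)
f(b) = -5 + b (f(b) = 8 + (5 + (-18 + b)) = 8 + (-13 + b) = -5 + b)
f(s)*(-50) = (-5 + 17)*(-50) = 12*(-50) = -600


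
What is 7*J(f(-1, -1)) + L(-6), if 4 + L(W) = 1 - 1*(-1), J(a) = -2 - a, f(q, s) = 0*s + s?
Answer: -9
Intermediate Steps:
f(q, s) = s (f(q, s) = 0 + s = s)
L(W) = -2 (L(W) = -4 + (1 - 1*(-1)) = -4 + (1 + 1) = -4 + 2 = -2)
7*J(f(-1, -1)) + L(-6) = 7*(-2 - 1*(-1)) - 2 = 7*(-2 + 1) - 2 = 7*(-1) - 2 = -7 - 2 = -9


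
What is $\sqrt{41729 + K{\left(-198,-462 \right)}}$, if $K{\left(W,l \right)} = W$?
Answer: $\sqrt{41531} \approx 203.79$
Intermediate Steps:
$\sqrt{41729 + K{\left(-198,-462 \right)}} = \sqrt{41729 - 198} = \sqrt{41531}$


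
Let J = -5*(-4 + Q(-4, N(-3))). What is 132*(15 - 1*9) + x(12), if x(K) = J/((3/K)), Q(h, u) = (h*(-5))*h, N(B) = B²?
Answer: 2472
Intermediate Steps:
Q(h, u) = -5*h² (Q(h, u) = (-5*h)*h = -5*h²)
J = 420 (J = -5*(-4 - 5*(-4)²) = -5*(-4 - 5*16) = -5*(-4 - 80) = -5*(-84) = 420)
x(K) = 140*K (x(K) = 420/((3/K)) = 420*(K/3) = 140*K)
132*(15 - 1*9) + x(12) = 132*(15 - 1*9) + 140*12 = 132*(15 - 9) + 1680 = 132*6 + 1680 = 792 + 1680 = 2472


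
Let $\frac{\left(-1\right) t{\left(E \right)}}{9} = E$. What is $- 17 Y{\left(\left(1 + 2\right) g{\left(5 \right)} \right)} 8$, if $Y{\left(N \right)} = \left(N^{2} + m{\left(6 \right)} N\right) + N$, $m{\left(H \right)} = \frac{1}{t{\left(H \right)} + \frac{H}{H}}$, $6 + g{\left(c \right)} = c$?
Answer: $- \frac{43656}{53} \approx -823.7$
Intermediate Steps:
$g{\left(c \right)} = -6 + c$
$t{\left(E \right)} = - 9 E$
$m{\left(H \right)} = \frac{1}{1 - 9 H}$ ($m{\left(H \right)} = \frac{1}{- 9 H + \frac{H}{H}} = \frac{1}{- 9 H + 1} = \frac{1}{1 - 9 H}$)
$Y{\left(N \right)} = N^{2} + \frac{52 N}{53}$ ($Y{\left(N \right)} = \left(N^{2} + - \frac{1}{-1 + 9 \cdot 6} N\right) + N = \left(N^{2} + - \frac{1}{-1 + 54} N\right) + N = \left(N^{2} + - \frac{1}{53} N\right) + N = \left(N^{2} + \left(-1\right) \frac{1}{53} N\right) + N = \left(N^{2} - \frac{N}{53}\right) + N = N^{2} + \frac{52 N}{53}$)
$- 17 Y{\left(\left(1 + 2\right) g{\left(5 \right)} \right)} 8 = - 17 \frac{\left(1 + 2\right) \left(-6 + 5\right) \left(52 + 53 \left(1 + 2\right) \left(-6 + 5\right)\right)}{53} \cdot 8 = - 17 \frac{3 \left(-1\right) \left(52 + 53 \cdot 3 \left(-1\right)\right)}{53} \cdot 8 = - 17 \cdot \frac{1}{53} \left(-3\right) \left(52 + 53 \left(-3\right)\right) 8 = - 17 \cdot \frac{1}{53} \left(-3\right) \left(52 - 159\right) 8 = - 17 \cdot \frac{1}{53} \left(-3\right) \left(-107\right) 8 = \left(-17\right) \frac{321}{53} \cdot 8 = \left(- \frac{5457}{53}\right) 8 = - \frac{43656}{53}$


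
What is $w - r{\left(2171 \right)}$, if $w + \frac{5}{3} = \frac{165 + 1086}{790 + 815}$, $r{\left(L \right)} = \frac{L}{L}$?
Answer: $- \frac{3029}{1605} \approx -1.8872$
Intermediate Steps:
$r{\left(L \right)} = 1$
$w = - \frac{1424}{1605}$ ($w = - \frac{5}{3} + \frac{165 + 1086}{790 + 815} = - \frac{5}{3} + \frac{1251}{1605} = - \frac{5}{3} + 1251 \cdot \frac{1}{1605} = - \frac{5}{3} + \frac{417}{535} = - \frac{1424}{1605} \approx -0.88723$)
$w - r{\left(2171 \right)} = - \frac{1424}{1605} - 1 = - \frac{3029}{1605}$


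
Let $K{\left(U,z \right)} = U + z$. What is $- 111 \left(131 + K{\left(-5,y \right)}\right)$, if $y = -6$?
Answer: $-13320$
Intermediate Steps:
$- 111 \left(131 + K{\left(-5,y \right)}\right) = - 111 \left(131 - 11\right) = \left(-111\right) 120 = -13320$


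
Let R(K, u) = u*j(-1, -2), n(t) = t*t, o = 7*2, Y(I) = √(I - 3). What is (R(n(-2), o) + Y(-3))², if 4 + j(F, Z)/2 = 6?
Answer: (56 + I*√6)² ≈ 3130.0 + 274.34*I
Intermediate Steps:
Y(I) = √(-3 + I)
j(F, Z) = 4 (j(F, Z) = -8 + 2*6 = -8 + 12 = 4)
o = 14
n(t) = t²
R(K, u) = 4*u (R(K, u) = u*4 = 4*u)
(R(n(-2), o) + Y(-3))² = (4*14 + √(-3 - 3))² = (56 + √(-6))² = (56 + I*√6)²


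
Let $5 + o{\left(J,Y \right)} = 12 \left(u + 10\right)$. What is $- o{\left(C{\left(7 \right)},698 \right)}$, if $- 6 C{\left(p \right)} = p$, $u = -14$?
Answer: $53$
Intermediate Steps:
$C{\left(p \right)} = - \frac{p}{6}$
$o{\left(J,Y \right)} = -53$ ($o{\left(J,Y \right)} = -5 + 12 \left(-14 + 10\right) = -5 + 12 \left(-4\right) = -5 - 48 = -53$)
$- o{\left(C{\left(7 \right)},698 \right)} = \left(-1\right) \left(-53\right) = 53$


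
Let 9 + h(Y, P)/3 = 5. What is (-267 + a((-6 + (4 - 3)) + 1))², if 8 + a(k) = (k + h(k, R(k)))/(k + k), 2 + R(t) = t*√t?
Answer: 74529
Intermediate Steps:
R(t) = -2 + t^(3/2) (R(t) = -2 + t*√t = -2 + t^(3/2))
h(Y, P) = -12 (h(Y, P) = -27 + 3*5 = -27 + 15 = -12)
a(k) = -8 + (-12 + k)/(2*k) (a(k) = -8 + (k - 12)/(k + k) = -8 + (-12 + k)/((2*k)) = -8 + (-12 + k)*(1/(2*k)) = -8 + (-12 + k)/(2*k))
(-267 + a((-6 + (4 - 3)) + 1))² = (-267 + (-15/2 - 6/((-6 + (4 - 3)) + 1)))² = (-267 + (-15/2 - 6/((-6 + 1) + 1)))² = (-267 + (-15/2 - 6/(-5 + 1)))² = (-267 + (-15/2 - 6/(-4)))² = (-267 + (-15/2 - 6*(-¼)))² = (-267 + (-15/2 + 3/2))² = (-267 - 6)² = (-273)² = 74529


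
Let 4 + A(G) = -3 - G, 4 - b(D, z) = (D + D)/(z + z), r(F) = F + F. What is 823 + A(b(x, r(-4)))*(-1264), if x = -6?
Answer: 13779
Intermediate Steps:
r(F) = 2*F
b(D, z) = 4 - D/z (b(D, z) = 4 - (D + D)/(z + z) = 4 - 2*D/(2*z) = 4 - 2*D*1/(2*z) = 4 - D/z)
A(G) = -7 - G (A(G) = -4 + (-3 - G) = -7 - G)
823 + A(b(x, r(-4)))*(-1264) = 823 + (-7 - (4 - 1*(-6)/2*(-4)))*(-1264) = 823 + (-7 - (4 - 1*(-6)/(-8)))*(-1264) = 823 + (-7 - (4 - 1*(-6)*(-⅛)))*(-1264) = 823 + (-7 - (4 - ¾))*(-1264) = 823 + (-7 - 1*13/4)*(-1264) = 823 + (-7 - 13/4)*(-1264) = 823 - 41/4*(-1264) = 823 + 12956 = 13779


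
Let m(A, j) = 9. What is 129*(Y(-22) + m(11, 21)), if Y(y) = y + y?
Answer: -4515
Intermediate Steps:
Y(y) = 2*y
129*(Y(-22) + m(11, 21)) = 129*(2*(-22) + 9) = 129*(-44 + 9) = 129*(-35) = -4515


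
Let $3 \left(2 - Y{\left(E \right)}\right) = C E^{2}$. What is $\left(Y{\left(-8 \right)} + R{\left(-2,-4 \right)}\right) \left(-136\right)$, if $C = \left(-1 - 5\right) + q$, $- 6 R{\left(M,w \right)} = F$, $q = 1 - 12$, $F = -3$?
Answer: $- \frac{148988}{3} \approx -49663.0$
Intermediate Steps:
$q = -11$ ($q = 1 - 12 = -11$)
$R{\left(M,w \right)} = \frac{1}{2}$ ($R{\left(M,w \right)} = \left(- \frac{1}{6}\right) \left(-3\right) = \frac{1}{2}$)
$C = -17$ ($C = \left(-1 - 5\right) - 11 = -6 - 11 = -17$)
$Y{\left(E \right)} = 2 + \frac{17 E^{2}}{3}$ ($Y{\left(E \right)} = 2 - \frac{\left(-17\right) E^{2}}{3} = 2 + \frac{17 E^{2}}{3}$)
$\left(Y{\left(-8 \right)} + R{\left(-2,-4 \right)}\right) \left(-136\right) = \left(\left(2 + \frac{17 \left(-8\right)^{2}}{3}\right) + \frac{1}{2}\right) \left(-136\right) = \left(\left(2 + \frac{17}{3} \cdot 64\right) + \frac{1}{2}\right) \left(-136\right) = \left(\left(2 + \frac{1088}{3}\right) + \frac{1}{2}\right) \left(-136\right) = \left(\frac{1094}{3} + \frac{1}{2}\right) \left(-136\right) = \frac{2191}{6} \left(-136\right) = - \frac{148988}{3}$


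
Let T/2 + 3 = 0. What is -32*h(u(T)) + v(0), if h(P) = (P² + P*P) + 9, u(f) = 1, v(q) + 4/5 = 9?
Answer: -1719/5 ≈ -343.80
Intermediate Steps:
T = -6 (T = -6 + 2*0 = -6 + 0 = -6)
v(q) = 41/5 (v(q) = -⅘ + 9 = 41/5)
h(P) = 9 + 2*P² (h(P) = (P² + P²) + 9 = 2*P² + 9 = 9 + 2*P²)
-32*h(u(T)) + v(0) = -32*(9 + 2*1²) + 41/5 = -32*(9 + 2*1) + 41/5 = -32*(9 + 2) + 41/5 = -32*11 + 41/5 = -352 + 41/5 = -1719/5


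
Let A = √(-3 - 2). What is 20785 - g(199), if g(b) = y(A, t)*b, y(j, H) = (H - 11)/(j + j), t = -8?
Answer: 20785 - 3781*I*√5/10 ≈ 20785.0 - 845.46*I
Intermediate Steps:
A = I*√5 (A = √(-5) = I*√5 ≈ 2.2361*I)
y(j, H) = (-11 + H)/(2*j) (y(j, H) = (-11 + H)/((2*j)) = (-11 + H)*(1/(2*j)) = (-11 + H)/(2*j))
g(b) = 19*I*b*√5/10 (g(b) = ((-11 - 8)/(2*((I*√5))))*b = ((½)*(-I*√5/5)*(-19))*b = (19*I*√5/10)*b = 19*I*b*√5/10)
20785 - g(199) = 20785 - 19*I*199*√5/10 = 20785 - 3781*I*√5/10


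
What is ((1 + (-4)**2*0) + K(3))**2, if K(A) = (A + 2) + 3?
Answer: 81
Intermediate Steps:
K(A) = 5 + A (K(A) = (2 + A) + 3 = 5 + A)
((1 + (-4)**2*0) + K(3))**2 = ((1 + (-4)**2*0) + (5 + 3))**2 = ((1 + 16*0) + 8)**2 = ((1 + 0) + 8)**2 = (1 + 8)**2 = 9**2 = 81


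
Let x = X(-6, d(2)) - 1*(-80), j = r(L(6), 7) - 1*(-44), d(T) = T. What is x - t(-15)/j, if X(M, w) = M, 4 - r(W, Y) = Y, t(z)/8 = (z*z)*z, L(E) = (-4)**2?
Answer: 30034/41 ≈ 732.54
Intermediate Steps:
L(E) = 16
t(z) = 8*z**3 (t(z) = 8*((z*z)*z) = 8*(z**2*z) = 8*z**3)
r(W, Y) = 4 - Y
j = 41 (j = (4 - 1*7) - 1*(-44) = (4 - 7) + 44 = -3 + 44 = 41)
x = 74 (x = -6 - 1*(-80) = -6 + 80 = 74)
x - t(-15)/j = 74 - 8*(-15)**3/41 = 74 - 8*(-3375)/41 = 74 - (-27000)/41 = 74 - 1*(-27000/41) = 74 + 27000/41 = 30034/41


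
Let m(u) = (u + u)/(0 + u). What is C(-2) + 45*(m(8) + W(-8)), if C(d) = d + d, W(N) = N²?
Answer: 2966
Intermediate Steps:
m(u) = 2 (m(u) = (2*u)/u = 2)
C(d) = 2*d
C(-2) + 45*(m(8) + W(-8)) = 2*(-2) + 45*(2 + (-8)²) = -4 + 45*(2 + 64) = -4 + 45*66 = -4 + 2970 = 2966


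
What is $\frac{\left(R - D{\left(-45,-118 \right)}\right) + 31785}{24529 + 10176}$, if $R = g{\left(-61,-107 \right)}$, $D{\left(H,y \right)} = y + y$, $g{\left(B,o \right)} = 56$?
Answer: $\frac{32077}{34705} \approx 0.92428$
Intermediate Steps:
$D{\left(H,y \right)} = 2 y$
$R = 56$
$\frac{\left(R - D{\left(-45,-118 \right)}\right) + 31785}{24529 + 10176} = \frac{\left(56 - 2 \left(-118\right)\right) + 31785}{24529 + 10176} = \frac{\left(56 - -236\right) + 31785}{34705} = \left(\left(56 + 236\right) + 31785\right) \frac{1}{34705} = \left(292 + 31785\right) \frac{1}{34705} = 32077 \cdot \frac{1}{34705} = \frac{32077}{34705}$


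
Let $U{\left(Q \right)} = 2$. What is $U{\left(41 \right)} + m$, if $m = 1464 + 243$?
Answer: $1709$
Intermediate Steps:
$m = 1707$
$U{\left(41 \right)} + m = 2 + 1707 = 1709$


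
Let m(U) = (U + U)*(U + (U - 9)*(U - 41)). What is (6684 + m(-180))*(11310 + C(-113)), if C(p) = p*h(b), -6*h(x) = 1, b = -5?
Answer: -169540023898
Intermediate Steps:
h(x) = -1/6 (h(x) = -1/6*1 = -1/6)
C(p) = -p/6 (C(p) = p*(-1/6) = -p/6)
m(U) = 2*U*(U + (-41 + U)*(-9 + U)) (m(U) = (2*U)*(U + (-9 + U)*(-41 + U)) = (2*U)*(U + (-41 + U)*(-9 + U)) = 2*U*(U + (-41 + U)*(-9 + U)))
(6684 + m(-180))*(11310 + C(-113)) = (6684 + 2*(-180)*(369 + (-180)**2 - 49*(-180)))*(11310 - 1/6*(-113)) = (6684 + 2*(-180)*(369 + 32400 + 8820))*(11310 + 113/6) = (6684 + 2*(-180)*41589)*(67973/6) = (6684 - 14972040)*(67973/6) = -14965356*67973/6 = -169540023898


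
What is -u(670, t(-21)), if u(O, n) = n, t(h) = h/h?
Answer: -1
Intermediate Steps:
t(h) = 1
-u(670, t(-21)) = -1*1 = -1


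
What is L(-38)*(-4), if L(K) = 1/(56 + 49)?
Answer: -4/105 ≈ -0.038095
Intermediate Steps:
L(K) = 1/105
L(-38)*(-4) = (1/105)*(-4) = -4/105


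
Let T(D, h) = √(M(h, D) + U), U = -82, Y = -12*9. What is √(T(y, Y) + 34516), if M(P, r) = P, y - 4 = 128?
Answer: √(34516 + I*√190) ≈ 185.78 + 0.0371*I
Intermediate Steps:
y = 132 (y = 4 + 128 = 132)
Y = -108
T(D, h) = √(-82 + h) (T(D, h) = √(h - 82) = √(-82 + h))
√(T(y, Y) + 34516) = √(√(-82 - 108) + 34516) = √(√(-190) + 34516) = √(I*√190 + 34516) = √(34516 + I*√190)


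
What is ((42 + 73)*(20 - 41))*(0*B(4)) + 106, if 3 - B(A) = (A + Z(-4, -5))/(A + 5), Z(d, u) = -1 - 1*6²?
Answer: 106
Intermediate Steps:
Z(d, u) = -37 (Z(d, u) = -1 - 1*36 = -1 - 36 = -37)
B(A) = 3 - (-37 + A)/(5 + A) (B(A) = 3 - (A - 37)/(A + 5) = 3 - (-37 + A)/(5 + A))
((42 + 73)*(20 - 41))*(0*B(4)) + 106 = ((42 + 73)*(20 - 41))*(0*(2*(26 + 4)/(5 + 4))) + 106 = (115*(-21))*(0*(2*30/9)) + 106 = -0*2*(⅑)*30 + 106 = -0*20/3 + 106 = -2415*0 + 106 = 0 + 106 = 106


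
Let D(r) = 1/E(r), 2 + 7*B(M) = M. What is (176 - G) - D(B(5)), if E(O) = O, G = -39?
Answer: 638/3 ≈ 212.67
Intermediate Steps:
B(M) = -2/7 + M/7
D(r) = 1/r
(176 - G) - D(B(5)) = (176 - 1*(-39)) - 1/(-2/7 + (1/7)*5) = (176 + 39) - 1/(-2/7 + 5/7) = 215 - 1/3/7 = 215 - 1*7/3 = 215 - 7/3 = 638/3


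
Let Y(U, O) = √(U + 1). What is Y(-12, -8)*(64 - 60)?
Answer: 4*I*√11 ≈ 13.266*I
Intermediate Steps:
Y(U, O) = √(1 + U)
Y(-12, -8)*(64 - 60) = √(1 - 12)*(64 - 60) = √(-11)*4 = (I*√11)*4 = 4*I*√11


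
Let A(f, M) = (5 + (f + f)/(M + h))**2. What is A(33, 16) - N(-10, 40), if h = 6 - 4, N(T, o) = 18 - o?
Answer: 874/9 ≈ 97.111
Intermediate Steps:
h = 2
A(f, M) = (5 + 2*f/(2 + M))**2 (A(f, M) = (5 + (f + f)/(M + 2))**2 = (5 + (2*f)/(2 + M))**2 = (5 + 2*f/(2 + M))**2)
A(33, 16) - N(-10, 40) = (10 + 2*33 + 5*16)**2/(2 + 16)**2 - (18 - 1*40) = (10 + 66 + 80)**2/18**2 - (18 - 40) = (1/324)*156**2 - 1*(-22) = (1/324)*24336 + 22 = 676/9 + 22 = 874/9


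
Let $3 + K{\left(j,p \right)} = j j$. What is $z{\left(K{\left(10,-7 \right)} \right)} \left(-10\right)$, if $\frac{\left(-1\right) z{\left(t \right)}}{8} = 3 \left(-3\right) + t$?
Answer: $7040$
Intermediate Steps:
$K{\left(j,p \right)} = -3 + j^{2}$ ($K{\left(j,p \right)} = -3 + j j = -3 + j^{2}$)
$z{\left(t \right)} = 72 - 8 t$ ($z{\left(t \right)} = - 8 \left(3 \left(-3\right) + t\right) = - 8 \left(-9 + t\right) = 72 - 8 t$)
$z{\left(K{\left(10,-7 \right)} \right)} \left(-10\right) = \left(72 - 8 \left(-3 + 10^{2}\right)\right) \left(-10\right) = \left(72 - 8 \left(-3 + 100\right)\right) \left(-10\right) = \left(72 - 776\right) \left(-10\right) = \left(-704\right) \left(-10\right) = 7040$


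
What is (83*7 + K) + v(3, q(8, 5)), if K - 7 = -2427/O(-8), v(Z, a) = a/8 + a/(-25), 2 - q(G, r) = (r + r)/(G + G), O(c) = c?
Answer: 1426387/1600 ≈ 891.49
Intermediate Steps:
q(G, r) = 2 - r/G (q(G, r) = 2 - (r + r)/(G + G) = 2 - 2*r/(2*G) = 2 - 2*r*1/(2*G) = 2 - r/G)
v(Z, a) = 17*a/200 (v(Z, a) = a*(⅛) + a*(-1/25) = a/8 - a/25 = 17*a/200)
K = 2483/8 (K = 7 - 2427/(-8) = 7 - 2427*(-⅛) = 7 + 2427/8 = 2483/8 ≈ 310.38)
(83*7 + K) + v(3, q(8, 5)) = (83*7 + 2483/8) + 17*(2 - 1*5/8)/200 = (581 + 2483/8) + 17*(2 - 1*5*⅛)/200 = 7131/8 + 17*(2 - 5/8)/200 = 7131/8 + (17/200)*(11/8) = 7131/8 + 187/1600 = 1426387/1600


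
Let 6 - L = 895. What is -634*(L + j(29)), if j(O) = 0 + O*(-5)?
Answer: 655556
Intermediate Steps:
L = -889 (L = 6 - 1*895 = 6 - 895 = -889)
j(O) = -5*O (j(O) = 0 - 5*O = -5*O)
-634*(L + j(29)) = -634*(-889 - 5*29) = -634*(-889 - 145) = -634*(-1034) = 655556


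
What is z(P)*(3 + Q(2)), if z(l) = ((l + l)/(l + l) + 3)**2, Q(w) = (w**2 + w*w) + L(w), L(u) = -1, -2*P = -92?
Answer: 160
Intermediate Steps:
P = 46 (P = -1/2*(-92) = 46)
Q(w) = -1 + 2*w**2 (Q(w) = (w**2 + w*w) - 1 = (w**2 + w**2) - 1 = 2*w**2 - 1 = -1 + 2*w**2)
z(l) = 16 (z(l) = ((2*l)/((2*l)) + 3)**2 = ((2*l)*(1/(2*l)) + 3)**2 = (1 + 3)**2 = 4**2 = 16)
z(P)*(3 + Q(2)) = 16*(3 + (-1 + 2*2**2)) = 16*(3 + (-1 + 2*4)) = 16*(3 + (-1 + 8)) = 16*(3 + 7) = 16*10 = 160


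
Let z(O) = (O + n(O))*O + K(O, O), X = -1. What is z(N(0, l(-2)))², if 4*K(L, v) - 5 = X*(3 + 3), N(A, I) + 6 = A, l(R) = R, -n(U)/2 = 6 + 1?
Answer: 229441/16 ≈ 14340.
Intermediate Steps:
n(U) = -14 (n(U) = -2*(6 + 1) = -2*7 = -14)
N(A, I) = -6 + A
K(L, v) = -¼ (K(L, v) = 5/4 + (-(3 + 3))/4 = 5/4 + (-1*6)/4 = 5/4 + (¼)*(-6) = 5/4 - 3/2 = -¼)
z(O) = -¼ + O*(-14 + O) (z(O) = (O - 14)*O - ¼ = (-14 + O)*O - ¼ = O*(-14 + O) - ¼ = -¼ + O*(-14 + O))
z(N(0, l(-2)))² = (-¼ + (-6 + 0)² - 14*(-6 + 0))² = (-¼ + (-6)² - 14*(-6))² = (-¼ + 36 + 84)² = (479/4)² = 229441/16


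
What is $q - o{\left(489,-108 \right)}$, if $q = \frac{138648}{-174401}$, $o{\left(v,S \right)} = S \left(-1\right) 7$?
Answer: $- \frac{131985804}{174401} \approx -756.79$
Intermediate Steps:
$o{\left(v,S \right)} = - 7 S$ ($o{\left(v,S \right)} = - S 7 = - 7 S$)
$q = - \frac{138648}{174401}$ ($q = 138648 \left(- \frac{1}{174401}\right) = - \frac{138648}{174401} \approx -0.795$)
$q - o{\left(489,-108 \right)} = - \frac{138648}{174401} - \left(-7\right) \left(-108\right) = - \frac{138648}{174401} - 756 = - \frac{131985804}{174401}$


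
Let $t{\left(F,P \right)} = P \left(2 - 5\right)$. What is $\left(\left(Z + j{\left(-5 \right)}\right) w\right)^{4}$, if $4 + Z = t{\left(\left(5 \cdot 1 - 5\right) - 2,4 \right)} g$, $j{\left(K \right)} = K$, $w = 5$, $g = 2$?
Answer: $741200625$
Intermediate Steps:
$t{\left(F,P \right)} = - 3 P$ ($t{\left(F,P \right)} = P \left(-3\right) = - 3 P$)
$Z = -28$ ($Z = -4 + \left(-3\right) 4 \cdot 2 = -4 - 24 = -28$)
$\left(\left(Z + j{\left(-5 \right)}\right) w\right)^{4} = \left(\left(-28 - 5\right) 5\right)^{4} = \left(\left(-33\right) 5\right)^{4} = \left(-165\right)^{4} = 741200625$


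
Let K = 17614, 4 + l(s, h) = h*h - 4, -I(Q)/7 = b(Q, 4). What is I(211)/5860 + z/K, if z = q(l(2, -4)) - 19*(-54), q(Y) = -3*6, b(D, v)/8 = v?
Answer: 245168/12902255 ≈ 0.019002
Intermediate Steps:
b(D, v) = 8*v
I(Q) = -224 (I(Q) = -56*4 = -7*32 = -224)
l(s, h) = -8 + h² (l(s, h) = -4 + (h*h - 4) = -4 + (h² - 4) = -4 + (-4 + h²) = -8 + h²)
q(Y) = -18
z = 1008 (z = -18 - 19*(-54) = -18 + 1026 = 1008)
I(211)/5860 + z/K = -224/5860 + 1008/17614 = -224*1/5860 + 1008*(1/17614) = -56/1465 + 504/8807 = 245168/12902255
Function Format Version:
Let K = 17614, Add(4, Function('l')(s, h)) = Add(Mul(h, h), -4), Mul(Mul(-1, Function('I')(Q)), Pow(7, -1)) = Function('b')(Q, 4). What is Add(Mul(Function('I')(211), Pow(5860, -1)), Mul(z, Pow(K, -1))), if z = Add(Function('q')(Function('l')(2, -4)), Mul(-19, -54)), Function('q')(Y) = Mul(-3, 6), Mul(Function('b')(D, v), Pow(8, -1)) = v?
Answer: Rational(245168, 12902255) ≈ 0.019002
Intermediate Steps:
Function('b')(D, v) = Mul(8, v)
Function('I')(Q) = -224 (Function('I')(Q) = Mul(-7, Mul(8, 4)) = Mul(-7, 32) = -224)
Function('l')(s, h) = Add(-8, Pow(h, 2)) (Function('l')(s, h) = Add(-4, Add(Mul(h, h), -4)) = Add(-4, Add(Pow(h, 2), -4)) = Add(-4, Add(-4, Pow(h, 2))) = Add(-8, Pow(h, 2)))
Function('q')(Y) = -18
z = 1008 (z = Add(-18, Mul(-19, -54)) = Add(-18, 1026) = 1008)
Add(Mul(Function('I')(211), Pow(5860, -1)), Mul(z, Pow(K, -1))) = Add(Mul(-224, Pow(5860, -1)), Mul(1008, Pow(17614, -1))) = Add(Mul(-224, Rational(1, 5860)), Mul(1008, Rational(1, 17614))) = Add(Rational(-56, 1465), Rational(504, 8807)) = Rational(245168, 12902255)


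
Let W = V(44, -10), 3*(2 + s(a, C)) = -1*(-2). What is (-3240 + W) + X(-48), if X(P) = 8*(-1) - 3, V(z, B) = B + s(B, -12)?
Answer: -9787/3 ≈ -3262.3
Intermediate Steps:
s(a, C) = -4/3 (s(a, C) = -2 + (-1*(-2))/3 = -2 + (1/3)*2 = -2 + 2/3 = -4/3)
V(z, B) = -4/3 + B (V(z, B) = B - 4/3 = -4/3 + B)
X(P) = -11 (X(P) = -8 - 3 = -11)
W = -34/3 (W = -4/3 - 10 = -34/3 ≈ -11.333)
(-3240 + W) + X(-48) = (-3240 - 34/3) - 11 = -9754/3 - 11 = -9787/3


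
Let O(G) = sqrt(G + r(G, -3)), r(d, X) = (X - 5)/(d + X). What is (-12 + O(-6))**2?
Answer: (36 - I*sqrt(46))**2/9 ≈ 138.89 - 54.259*I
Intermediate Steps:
r(d, X) = (-5 + X)/(X + d)
O(G) = sqrt(G - 8/(-3 + G)) (O(G) = sqrt(G + (-5 - 3)/(-3 + G)) = sqrt(G - 8/(-3 + G)))
(-12 + O(-6))**2 = (-12 + sqrt((-8 - 6*(-3 - 6))/(-3 - 6)))**2 = (-12 + sqrt((-8 - 6*(-9))/(-9)))**2 = (-12 + sqrt(-(-8 + 54)/9))**2 = (-12 + sqrt(-1/9*46))**2 = (-12 + sqrt(-46/9))**2 = (-12 + I*sqrt(46)/3)**2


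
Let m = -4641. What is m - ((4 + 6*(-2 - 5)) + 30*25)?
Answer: -5353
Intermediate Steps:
m - ((4 + 6*(-2 - 5)) + 30*25) = -4641 - ((4 + 6*(-2 - 5)) + 30*25) = -4641 - ((4 + 6*(-7)) + 750) = -4641 - ((4 - 42) + 750) = -4641 - (-38 + 750) = -4641 - 1*712 = -4641 - 712 = -5353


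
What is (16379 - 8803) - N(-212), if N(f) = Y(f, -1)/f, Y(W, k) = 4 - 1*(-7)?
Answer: 1606123/212 ≈ 7576.1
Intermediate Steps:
Y(W, k) = 11 (Y(W, k) = 4 + 7 = 11)
N(f) = 11/f
(16379 - 8803) - N(-212) = (16379 - 8803) - 11/(-212) = 7576 - 11*(-1)/212 = 7576 - 1*(-11/212) = 7576 + 11/212 = 1606123/212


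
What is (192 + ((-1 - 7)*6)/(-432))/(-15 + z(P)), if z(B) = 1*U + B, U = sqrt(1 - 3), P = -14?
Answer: -50141/7587 - 1729*I*sqrt(2)/7587 ≈ -6.6088 - 0.32228*I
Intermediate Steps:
U = I*sqrt(2) (U = sqrt(-2) = I*sqrt(2) ≈ 1.4142*I)
z(B) = B + I*sqrt(2) (z(B) = 1*(I*sqrt(2)) + B = I*sqrt(2) + B = B + I*sqrt(2))
(192 + ((-1 - 7)*6)/(-432))/(-15 + z(P)) = (192 + ((-1 - 7)*6)/(-432))/(-15 + (-14 + I*sqrt(2))) = (192 - 8*6*(-1/432))/(-29 + I*sqrt(2)) = (192 - 48*(-1/432))/(-29 + I*sqrt(2)) = (192 + 1/9)/(-29 + I*sqrt(2)) = 1729/(9*(-29 + I*sqrt(2)))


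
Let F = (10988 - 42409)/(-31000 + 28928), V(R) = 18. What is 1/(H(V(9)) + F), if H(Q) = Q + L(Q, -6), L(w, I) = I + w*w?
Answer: 2072/727613 ≈ 0.0028477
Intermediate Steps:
L(w, I) = I + w²
F = 31421/2072 (F = -31421/(-2072) = -31421*(-1/2072) = 31421/2072 ≈ 15.165)
H(Q) = -6 + Q + Q² (H(Q) = Q + (-6 + Q²) = -6 + Q + Q²)
1/(H(V(9)) + F) = 1/((-6 + 18 + 18²) + 31421/2072) = 1/((-6 + 18 + 324) + 31421/2072) = 1/(336 + 31421/2072) = 1/(727613/2072) = 2072/727613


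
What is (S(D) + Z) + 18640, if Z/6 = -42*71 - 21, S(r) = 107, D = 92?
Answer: 729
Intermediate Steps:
Z = -18018 (Z = 6*(-42*71 - 21) = 6*(-2982 - 21) = 6*(-3003) = -18018)
(S(D) + Z) + 18640 = (107 - 18018) + 18640 = -17911 + 18640 = 729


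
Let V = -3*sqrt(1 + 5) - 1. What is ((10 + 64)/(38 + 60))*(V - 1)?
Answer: -74/49 - 111*sqrt(6)/49 ≈ -7.0591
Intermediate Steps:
V = -1 - 3*sqrt(6) (V = -3*sqrt(6) - 1 = -1 - 3*sqrt(6) ≈ -8.3485)
((10 + 64)/(38 + 60))*(V - 1) = ((10 + 64)/(38 + 60))*((-1 - 3*sqrt(6)) - 1) = (74/98)*(-2 - 3*sqrt(6)) = (74*(1/98))*(-2 - 3*sqrt(6)) = 37*(-2 - 3*sqrt(6))/49 = -74/49 - 111*sqrt(6)/49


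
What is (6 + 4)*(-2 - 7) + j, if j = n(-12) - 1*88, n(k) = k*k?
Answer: -34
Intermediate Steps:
n(k) = k²
j = 56 (j = (-12)² - 1*88 = 144 - 88 = 56)
(6 + 4)*(-2 - 7) + j = (6 + 4)*(-2 - 7) + 56 = 10*(-9) + 56 = -90 + 56 = -34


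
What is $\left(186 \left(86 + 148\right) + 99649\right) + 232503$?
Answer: $375676$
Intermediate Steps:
$\left(186 \left(86 + 148\right) + 99649\right) + 232503 = \left(186 \cdot 234 + 99649\right) + 232503 = \left(43524 + 99649\right) + 232503 = 143173 + 232503 = 375676$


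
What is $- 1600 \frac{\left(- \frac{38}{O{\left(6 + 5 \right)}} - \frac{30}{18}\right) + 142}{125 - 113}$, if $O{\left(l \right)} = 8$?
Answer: $- \frac{162700}{9} \approx -18078.0$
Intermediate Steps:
$- 1600 \frac{\left(- \frac{38}{O{\left(6 + 5 \right)}} - \frac{30}{18}\right) + 142}{125 - 113} = - 1600 \frac{\left(- \frac{38}{8} - \frac{30}{18}\right) + 142}{125 - 113} = - 1600 \frac{\left(\left(-38\right) \frac{1}{8} - \frac{5}{3}\right) + 142}{12} = - 1600 \left(\left(- \frac{19}{4} - \frac{5}{3}\right) + 142\right) \frac{1}{12} = - 1600 \left(- \frac{77}{12} + 142\right) \frac{1}{12} = - 1600 \cdot \frac{1627}{12} \cdot \frac{1}{12} = \left(-1600\right) \frac{1627}{144} = - \frac{162700}{9}$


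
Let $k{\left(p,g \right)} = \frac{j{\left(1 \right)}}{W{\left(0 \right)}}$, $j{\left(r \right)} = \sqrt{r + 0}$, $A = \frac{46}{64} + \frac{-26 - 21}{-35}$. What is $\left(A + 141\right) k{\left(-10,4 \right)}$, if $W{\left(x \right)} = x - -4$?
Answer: $\frac{160229}{4480} \approx 35.765$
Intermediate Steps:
$A = \frac{2309}{1120}$ ($A = 46 \cdot \frac{1}{64} - - \frac{47}{35} = \frac{23}{32} + \frac{47}{35} = \frac{2309}{1120} \approx 2.0616$)
$W{\left(x \right)} = 4 + x$ ($W{\left(x \right)} = x + 4 = 4 + x$)
$j{\left(r \right)} = \sqrt{r}$
$k{\left(p,g \right)} = \frac{1}{4}$ ($k{\left(p,g \right)} = \frac{\sqrt{1}}{4 + 0} = 1 \cdot \frac{1}{4} = \frac{1}{4}$)
$\left(A + 141\right) k{\left(-10,4 \right)} = \left(\frac{2309}{1120} + 141\right) \frac{1}{4} = \frac{160229}{1120} \cdot \frac{1}{4} = \frac{160229}{4480}$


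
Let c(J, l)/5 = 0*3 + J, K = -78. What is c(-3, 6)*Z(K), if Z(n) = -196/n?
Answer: -490/13 ≈ -37.692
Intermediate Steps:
c(J, l) = 5*J (c(J, l) = 5*(0*3 + J) = 5*(0 + J) = 5*J)
c(-3, 6)*Z(K) = (5*(-3))*(-196/(-78)) = -(-2940)*(-1)/78 = -15*98/39 = -490/13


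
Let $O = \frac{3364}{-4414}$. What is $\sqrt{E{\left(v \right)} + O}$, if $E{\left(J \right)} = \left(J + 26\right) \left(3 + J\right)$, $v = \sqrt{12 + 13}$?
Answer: $\frac{\sqrt{1204258378}}{2207} \approx 15.724$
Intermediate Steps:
$O = - \frac{1682}{2207}$ ($O = 3364 \left(- \frac{1}{4414}\right) = - \frac{1682}{2207} \approx -0.76212$)
$v = 5$ ($v = \sqrt{25} = 5$)
$E{\left(J \right)} = \left(3 + J\right) \left(26 + J\right)$ ($E{\left(J \right)} = \left(26 + J\right) \left(3 + J\right) = \left(3 + J\right) \left(26 + J\right)$)
$\sqrt{E{\left(v \right)} + O} = \sqrt{\left(78 + 5^{2} + 29 \cdot 5\right) - \frac{1682}{2207}} = \sqrt{\left(78 + 25 + 145\right) - \frac{1682}{2207}} = \sqrt{248 - \frac{1682}{2207}} = \sqrt{\frac{545654}{2207}} = \frac{\sqrt{1204258378}}{2207}$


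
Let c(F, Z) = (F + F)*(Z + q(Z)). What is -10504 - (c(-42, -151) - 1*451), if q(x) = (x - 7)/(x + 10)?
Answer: -1064215/47 ≈ -22643.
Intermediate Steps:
q(x) = (-7 + x)/(10 + x)
c(F, Z) = 2*F*(Z + (-7 + Z)/(10 + Z)) (c(F, Z) = (F + F)*(Z + (-7 + Z)/(10 + Z)) = (2*F)*(Z + (-7 + Z)/(10 + Z)) = 2*F*(Z + (-7 + Z)/(10 + Z)))
-10504 - (c(-42, -151) - 1*451) = -10504 - (2*(-42)*(-7 - 151 - 151*(10 - 151))/(10 - 151) - 1*451) = -10504 - (2*(-42)*(-7 - 151 - 151*(-141))/(-141) - 451) = -10504 - (2*(-42)*(-1/141)*(-7 - 151 + 21291) - 451) = -10504 - (2*(-42)*(-1/141)*21133 - 451) = -10504 - (591724/47 - 451) = -10504 - 1*570527/47 = -10504 - 570527/47 = -1064215/47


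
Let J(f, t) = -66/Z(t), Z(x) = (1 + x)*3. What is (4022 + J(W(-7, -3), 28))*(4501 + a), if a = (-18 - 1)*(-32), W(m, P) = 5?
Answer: 595791144/29 ≈ 2.0545e+7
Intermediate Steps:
a = 608 (a = -19*(-32) = 608)
Z(x) = 3 + 3*x
J(f, t) = -66/(3 + 3*t)
(4022 + J(W(-7, -3), 28))*(4501 + a) = (4022 - 22/(1 + 28))*(4501 + 608) = (4022 - 22/29)*5109 = (116616/29)*5109 = 595791144/29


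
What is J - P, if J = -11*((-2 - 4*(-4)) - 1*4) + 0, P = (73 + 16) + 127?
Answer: -326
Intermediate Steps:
P = 216 (P = 89 + 127 = 216)
J = -110 (J = -11*((-2 + 16) - 4) + 0 = -11*(14 - 4) + 0 = -11*10 + 0 = -110 + 0 = -110)
J - P = -110 - 1*216 = -110 - 216 = -326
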